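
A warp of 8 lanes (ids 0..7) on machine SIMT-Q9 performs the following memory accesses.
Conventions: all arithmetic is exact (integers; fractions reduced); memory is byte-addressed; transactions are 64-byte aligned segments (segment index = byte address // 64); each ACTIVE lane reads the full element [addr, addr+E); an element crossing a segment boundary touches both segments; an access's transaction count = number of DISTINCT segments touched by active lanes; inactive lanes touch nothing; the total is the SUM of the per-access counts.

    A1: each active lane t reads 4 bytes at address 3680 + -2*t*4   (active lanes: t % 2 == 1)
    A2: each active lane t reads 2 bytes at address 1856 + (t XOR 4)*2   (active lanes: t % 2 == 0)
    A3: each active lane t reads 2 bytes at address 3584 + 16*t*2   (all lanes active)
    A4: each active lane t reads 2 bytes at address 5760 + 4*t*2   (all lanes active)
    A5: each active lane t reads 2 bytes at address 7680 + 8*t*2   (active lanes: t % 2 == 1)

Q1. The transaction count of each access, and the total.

A1: 2 transactions
A2: 1 transaction
A3: 4 transactions
A4: 1 transaction
A5: 2 transactions

Answer: 2,1,4,1,2; total 10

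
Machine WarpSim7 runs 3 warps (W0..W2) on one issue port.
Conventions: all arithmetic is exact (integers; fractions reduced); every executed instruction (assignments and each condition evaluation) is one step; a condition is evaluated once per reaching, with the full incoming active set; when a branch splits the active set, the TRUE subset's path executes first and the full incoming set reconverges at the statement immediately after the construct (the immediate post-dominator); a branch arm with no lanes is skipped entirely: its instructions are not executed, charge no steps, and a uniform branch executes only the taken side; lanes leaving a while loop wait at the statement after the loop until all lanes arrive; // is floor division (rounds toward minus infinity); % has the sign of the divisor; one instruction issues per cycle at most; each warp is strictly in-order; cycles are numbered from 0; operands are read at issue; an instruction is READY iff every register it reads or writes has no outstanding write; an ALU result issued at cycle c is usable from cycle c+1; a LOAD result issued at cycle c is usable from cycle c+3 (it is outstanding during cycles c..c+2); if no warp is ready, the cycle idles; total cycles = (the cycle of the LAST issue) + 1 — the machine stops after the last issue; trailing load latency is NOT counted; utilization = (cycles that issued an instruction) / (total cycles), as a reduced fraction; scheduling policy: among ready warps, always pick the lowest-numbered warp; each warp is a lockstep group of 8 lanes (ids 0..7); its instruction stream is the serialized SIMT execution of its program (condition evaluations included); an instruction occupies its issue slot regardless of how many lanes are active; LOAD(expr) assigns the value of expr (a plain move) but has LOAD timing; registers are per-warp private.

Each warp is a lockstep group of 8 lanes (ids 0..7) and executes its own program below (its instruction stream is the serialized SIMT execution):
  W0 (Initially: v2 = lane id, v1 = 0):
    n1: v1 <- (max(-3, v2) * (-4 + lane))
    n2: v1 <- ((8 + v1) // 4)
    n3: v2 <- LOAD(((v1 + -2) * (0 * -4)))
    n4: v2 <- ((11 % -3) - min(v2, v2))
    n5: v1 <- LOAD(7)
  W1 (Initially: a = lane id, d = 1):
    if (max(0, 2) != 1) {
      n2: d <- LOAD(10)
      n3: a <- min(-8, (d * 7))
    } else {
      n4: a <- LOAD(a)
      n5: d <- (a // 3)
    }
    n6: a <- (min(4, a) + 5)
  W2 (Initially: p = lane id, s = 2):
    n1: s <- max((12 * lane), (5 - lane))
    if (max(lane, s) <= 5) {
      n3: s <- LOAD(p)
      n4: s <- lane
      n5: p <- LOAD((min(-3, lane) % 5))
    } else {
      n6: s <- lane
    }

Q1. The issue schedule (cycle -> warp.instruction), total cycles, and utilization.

cycle 0: W0.I0
cycle 1: W0.I1
cycle 2: W0.I2
cycle 3: W1.I0
cycle 4: W1.I1
cycle 5: W0.I3
cycle 6: W0.I4
cycle 7: W1.I2
cycle 8: W1.I3
cycle 9: W2.I0
cycle 10: W2.I1
cycle 11: W2.I2
cycle 12: idle
cycle 13: idle
cycle 14: W2.I3
cycle 15: W2.I4
cycle 16: W2.I5

Answer: 17 cycles, utilization 15/17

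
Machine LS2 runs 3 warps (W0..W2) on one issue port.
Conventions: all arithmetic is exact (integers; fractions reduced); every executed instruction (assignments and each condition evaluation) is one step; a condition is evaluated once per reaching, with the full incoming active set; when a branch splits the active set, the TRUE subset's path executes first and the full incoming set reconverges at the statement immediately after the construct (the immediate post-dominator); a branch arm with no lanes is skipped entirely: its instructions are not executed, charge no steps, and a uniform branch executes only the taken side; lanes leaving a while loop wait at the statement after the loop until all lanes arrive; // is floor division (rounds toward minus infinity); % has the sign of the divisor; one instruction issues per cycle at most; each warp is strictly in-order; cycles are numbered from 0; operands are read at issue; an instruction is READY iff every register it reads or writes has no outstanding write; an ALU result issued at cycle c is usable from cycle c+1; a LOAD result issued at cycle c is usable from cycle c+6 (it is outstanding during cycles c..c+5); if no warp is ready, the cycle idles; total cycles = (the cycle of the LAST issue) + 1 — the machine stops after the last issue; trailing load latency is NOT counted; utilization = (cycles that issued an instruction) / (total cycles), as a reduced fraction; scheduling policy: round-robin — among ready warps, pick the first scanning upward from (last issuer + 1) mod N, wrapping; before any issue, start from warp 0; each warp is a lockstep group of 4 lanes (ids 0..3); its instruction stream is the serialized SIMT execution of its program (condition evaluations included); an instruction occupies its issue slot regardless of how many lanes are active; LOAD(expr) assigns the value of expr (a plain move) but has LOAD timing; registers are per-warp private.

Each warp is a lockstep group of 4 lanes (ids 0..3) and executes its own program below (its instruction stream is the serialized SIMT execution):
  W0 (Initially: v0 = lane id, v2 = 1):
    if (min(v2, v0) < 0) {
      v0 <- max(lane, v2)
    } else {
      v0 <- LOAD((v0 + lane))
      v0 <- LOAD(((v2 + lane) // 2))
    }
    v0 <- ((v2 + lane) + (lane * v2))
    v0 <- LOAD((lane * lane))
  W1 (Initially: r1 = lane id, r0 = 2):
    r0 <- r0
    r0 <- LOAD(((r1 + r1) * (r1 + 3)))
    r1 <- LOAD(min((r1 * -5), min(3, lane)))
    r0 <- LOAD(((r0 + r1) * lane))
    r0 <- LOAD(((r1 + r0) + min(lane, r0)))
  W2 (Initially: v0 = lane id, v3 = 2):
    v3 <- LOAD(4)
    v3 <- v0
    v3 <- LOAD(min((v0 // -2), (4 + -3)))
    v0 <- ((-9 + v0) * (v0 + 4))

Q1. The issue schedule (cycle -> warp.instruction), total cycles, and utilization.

cycle 0: W0.I0
cycle 1: W1.I0
cycle 2: W2.I0
cycle 3: W0.I1
cycle 4: W1.I1
cycle 5: W1.I2
cycle 6: idle
cycle 7: idle
cycle 8: W2.I1
cycle 9: W0.I2
cycle 10: W2.I2
cycle 11: W1.I3
cycle 12: W2.I3
cycle 13: idle
cycle 14: idle
cycle 15: W0.I3
cycle 16: W0.I4
cycle 17: W1.I4

Answer: 18 cycles, utilization 7/9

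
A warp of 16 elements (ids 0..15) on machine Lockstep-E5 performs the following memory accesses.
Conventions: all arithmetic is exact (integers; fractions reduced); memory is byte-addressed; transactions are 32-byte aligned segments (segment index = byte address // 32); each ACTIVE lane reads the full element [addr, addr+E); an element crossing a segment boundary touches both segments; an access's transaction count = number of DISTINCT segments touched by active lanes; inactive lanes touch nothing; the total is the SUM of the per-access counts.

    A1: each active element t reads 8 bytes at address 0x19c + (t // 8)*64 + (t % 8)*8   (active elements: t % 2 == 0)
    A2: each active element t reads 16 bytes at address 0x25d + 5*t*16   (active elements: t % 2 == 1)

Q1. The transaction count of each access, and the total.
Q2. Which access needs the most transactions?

A1: 5 transactions
A2: 8 transactions

Answer: 5,8; total 13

Answer: A2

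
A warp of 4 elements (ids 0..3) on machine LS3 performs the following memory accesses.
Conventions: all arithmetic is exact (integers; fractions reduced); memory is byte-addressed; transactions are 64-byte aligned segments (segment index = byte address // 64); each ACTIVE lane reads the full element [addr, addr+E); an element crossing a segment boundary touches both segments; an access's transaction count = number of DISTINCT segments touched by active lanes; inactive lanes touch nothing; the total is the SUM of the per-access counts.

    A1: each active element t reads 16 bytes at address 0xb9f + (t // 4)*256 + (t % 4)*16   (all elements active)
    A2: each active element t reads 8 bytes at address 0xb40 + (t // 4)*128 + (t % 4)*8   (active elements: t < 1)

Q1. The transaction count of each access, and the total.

A1: 2 transactions
A2: 1 transaction

Answer: 2,1; total 3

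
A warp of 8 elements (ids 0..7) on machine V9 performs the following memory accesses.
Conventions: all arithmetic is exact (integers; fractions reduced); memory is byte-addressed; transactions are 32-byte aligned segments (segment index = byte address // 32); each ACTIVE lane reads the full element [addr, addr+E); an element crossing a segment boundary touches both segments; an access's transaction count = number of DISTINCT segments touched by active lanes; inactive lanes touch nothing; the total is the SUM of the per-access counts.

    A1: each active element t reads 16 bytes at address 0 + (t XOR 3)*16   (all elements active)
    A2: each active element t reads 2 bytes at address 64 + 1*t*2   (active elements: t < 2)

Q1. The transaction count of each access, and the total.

A1: 4 transactions
A2: 1 transaction

Answer: 4,1; total 5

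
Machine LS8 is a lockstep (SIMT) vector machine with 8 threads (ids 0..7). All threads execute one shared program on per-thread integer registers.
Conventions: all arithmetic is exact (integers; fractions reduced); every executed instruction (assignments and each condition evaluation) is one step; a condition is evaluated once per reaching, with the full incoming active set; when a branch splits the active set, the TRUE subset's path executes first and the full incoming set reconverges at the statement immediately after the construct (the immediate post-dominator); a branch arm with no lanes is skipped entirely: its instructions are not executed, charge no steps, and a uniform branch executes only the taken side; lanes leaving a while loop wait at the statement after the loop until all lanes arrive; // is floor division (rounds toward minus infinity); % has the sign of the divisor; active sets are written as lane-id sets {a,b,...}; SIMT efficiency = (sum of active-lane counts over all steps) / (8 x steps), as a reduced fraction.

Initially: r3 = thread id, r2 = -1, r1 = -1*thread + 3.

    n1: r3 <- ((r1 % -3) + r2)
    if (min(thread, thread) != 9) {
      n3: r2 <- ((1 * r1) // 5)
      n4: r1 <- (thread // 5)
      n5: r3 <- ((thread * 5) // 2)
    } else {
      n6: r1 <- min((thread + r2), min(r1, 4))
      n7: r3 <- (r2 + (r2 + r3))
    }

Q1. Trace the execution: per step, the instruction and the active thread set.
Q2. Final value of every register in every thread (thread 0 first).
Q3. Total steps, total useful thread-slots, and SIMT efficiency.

step 0: r3 <- ((r1 % -3) + r2)       {0,1,2,3,4,5,6,7}
step 1: eval (min(thread, thread) != 9) {0,1,2,3,4,5,6,7}
step 2: r2 <- ((1 * r1) // 5)        {0,1,2,3,4,5,6,7}
step 3: r1 <- (thread // 5)          {0,1,2,3,4,5,6,7}
step 4: r3 <- ((thread * 5) // 2)    {0,1,2,3,4,5,6,7}

Answer: 5 steps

r3: 0,2,5,7,10,12,15,17
r2: 0,0,0,0,-1,-1,-1,-1
r1: 0,0,0,0,0,1,1,1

steps = 5; useful = 40; efficiency = 40/40 = 1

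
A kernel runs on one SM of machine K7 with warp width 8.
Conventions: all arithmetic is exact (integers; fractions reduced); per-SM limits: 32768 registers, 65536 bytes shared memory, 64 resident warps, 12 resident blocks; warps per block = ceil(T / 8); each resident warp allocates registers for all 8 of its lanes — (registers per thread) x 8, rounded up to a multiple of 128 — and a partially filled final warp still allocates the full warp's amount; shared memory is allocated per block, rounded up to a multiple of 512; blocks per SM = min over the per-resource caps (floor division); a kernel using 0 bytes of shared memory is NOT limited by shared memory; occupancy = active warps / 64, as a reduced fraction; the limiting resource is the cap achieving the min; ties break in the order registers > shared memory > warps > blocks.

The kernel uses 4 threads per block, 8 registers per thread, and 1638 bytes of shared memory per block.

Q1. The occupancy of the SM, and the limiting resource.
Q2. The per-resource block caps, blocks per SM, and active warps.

Answer: occupancy 3/16, limited by blocks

registers: 256 blocks
shared memory: 32 blocks
warps: 64 blocks
blocks: 12 blocks

Answer: 12 blocks, 12 active warps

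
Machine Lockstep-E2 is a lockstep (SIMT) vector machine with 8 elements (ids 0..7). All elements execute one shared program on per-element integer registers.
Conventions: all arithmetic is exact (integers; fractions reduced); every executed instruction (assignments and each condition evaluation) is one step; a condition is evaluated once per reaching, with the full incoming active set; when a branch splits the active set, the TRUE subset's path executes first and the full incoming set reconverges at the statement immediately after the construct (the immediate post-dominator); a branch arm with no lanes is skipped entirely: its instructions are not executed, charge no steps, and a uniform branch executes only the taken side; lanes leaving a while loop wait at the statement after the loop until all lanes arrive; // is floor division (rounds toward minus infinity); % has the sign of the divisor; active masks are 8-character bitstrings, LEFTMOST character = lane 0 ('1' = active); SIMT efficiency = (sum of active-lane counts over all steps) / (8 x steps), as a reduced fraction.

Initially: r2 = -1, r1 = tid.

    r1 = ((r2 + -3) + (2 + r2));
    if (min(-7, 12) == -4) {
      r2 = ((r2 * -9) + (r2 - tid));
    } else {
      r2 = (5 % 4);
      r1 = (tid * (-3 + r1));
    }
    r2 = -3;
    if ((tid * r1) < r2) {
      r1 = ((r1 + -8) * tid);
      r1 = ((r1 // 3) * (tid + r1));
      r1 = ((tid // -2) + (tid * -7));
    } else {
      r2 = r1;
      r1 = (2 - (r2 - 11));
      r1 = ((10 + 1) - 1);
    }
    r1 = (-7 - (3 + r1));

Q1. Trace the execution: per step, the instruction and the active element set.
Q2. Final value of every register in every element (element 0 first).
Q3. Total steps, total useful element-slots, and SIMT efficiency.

step 0: r1 <- ((r2 + -3) + (2 + r2)) 11111111
step 1: eval (min(-7, 12) == -4)     11111111
step 2: r2 <- (5 % 4)                11111111
step 3: r1 <- (tid * (-3 + r1))      11111111
step 4: r2 <- -3                     11111111
step 5: eval ((tid * r1) < r2)       11111111
step 6: r1 <- ((r1 + -8) * tid)      01111111
step 7: r1 <- ((r1 // 3) * (tid + r1)) 01111111
step 8: r1 <- ((tid // -2) + (tid * -7)) 01111111
step 9: r2 <- r1                     10000000
step 10: r1 <- (2 - (r2 - 11))        10000000
step 11: r1 <- ((10 + 1) - 1)         10000000
step 12: r1 <- (-7 - (3 + r1))        11111111

Answer: 13 steps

r2: 0,-3,-3,-3,-3,-3,-3,-3
r1: -20,-2,5,13,20,28,35,43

steps = 13; useful = 80; efficiency = 80/104 = 10/13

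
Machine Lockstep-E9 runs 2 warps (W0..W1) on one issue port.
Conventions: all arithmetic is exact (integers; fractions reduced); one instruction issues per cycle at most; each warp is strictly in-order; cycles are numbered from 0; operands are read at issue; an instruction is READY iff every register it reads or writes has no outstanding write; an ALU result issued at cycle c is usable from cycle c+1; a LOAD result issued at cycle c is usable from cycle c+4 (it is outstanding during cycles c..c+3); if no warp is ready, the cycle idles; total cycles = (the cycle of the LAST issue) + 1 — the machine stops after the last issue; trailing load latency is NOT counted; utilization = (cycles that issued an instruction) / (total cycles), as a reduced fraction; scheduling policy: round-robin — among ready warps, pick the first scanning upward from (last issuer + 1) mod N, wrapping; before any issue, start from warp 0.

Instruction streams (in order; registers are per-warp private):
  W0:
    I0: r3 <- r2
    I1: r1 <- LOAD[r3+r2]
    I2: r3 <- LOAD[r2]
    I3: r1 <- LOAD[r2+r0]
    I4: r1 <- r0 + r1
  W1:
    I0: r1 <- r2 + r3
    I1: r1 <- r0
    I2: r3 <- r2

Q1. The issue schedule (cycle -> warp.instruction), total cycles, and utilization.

cycle 0: W0.I0
cycle 1: W1.I0
cycle 2: W0.I1
cycle 3: W1.I1
cycle 4: W0.I2
cycle 5: W1.I2
cycle 6: W0.I3
cycle 7: idle
cycle 8: idle
cycle 9: idle
cycle 10: W0.I4

Answer: 11 cycles, utilization 8/11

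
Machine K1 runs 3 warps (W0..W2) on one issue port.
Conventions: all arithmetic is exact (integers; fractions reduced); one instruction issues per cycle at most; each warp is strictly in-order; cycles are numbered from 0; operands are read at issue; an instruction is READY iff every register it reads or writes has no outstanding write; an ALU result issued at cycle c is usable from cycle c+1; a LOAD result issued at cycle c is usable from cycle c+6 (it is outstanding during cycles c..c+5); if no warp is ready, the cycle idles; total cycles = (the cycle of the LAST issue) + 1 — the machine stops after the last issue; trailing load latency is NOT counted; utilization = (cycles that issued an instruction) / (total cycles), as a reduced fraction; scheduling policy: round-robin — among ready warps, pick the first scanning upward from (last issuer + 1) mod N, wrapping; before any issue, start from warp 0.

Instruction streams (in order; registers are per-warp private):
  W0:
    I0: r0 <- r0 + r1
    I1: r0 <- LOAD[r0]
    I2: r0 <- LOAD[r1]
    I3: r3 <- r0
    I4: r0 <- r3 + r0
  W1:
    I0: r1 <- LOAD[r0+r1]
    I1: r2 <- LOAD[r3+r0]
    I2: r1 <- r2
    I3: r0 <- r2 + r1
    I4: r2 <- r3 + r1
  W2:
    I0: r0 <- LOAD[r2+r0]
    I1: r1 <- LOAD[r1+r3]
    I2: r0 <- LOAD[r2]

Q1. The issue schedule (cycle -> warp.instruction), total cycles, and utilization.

cycle 0: W0.I0
cycle 1: W1.I0
cycle 2: W2.I0
cycle 3: W0.I1
cycle 4: W1.I1
cycle 5: W2.I1
cycle 6: idle
cycle 7: idle
cycle 8: W2.I2
cycle 9: W0.I2
cycle 10: W1.I2
cycle 11: W1.I3
cycle 12: W1.I4
cycle 13: idle
cycle 14: idle
cycle 15: W0.I3
cycle 16: W0.I4

Answer: 17 cycles, utilization 13/17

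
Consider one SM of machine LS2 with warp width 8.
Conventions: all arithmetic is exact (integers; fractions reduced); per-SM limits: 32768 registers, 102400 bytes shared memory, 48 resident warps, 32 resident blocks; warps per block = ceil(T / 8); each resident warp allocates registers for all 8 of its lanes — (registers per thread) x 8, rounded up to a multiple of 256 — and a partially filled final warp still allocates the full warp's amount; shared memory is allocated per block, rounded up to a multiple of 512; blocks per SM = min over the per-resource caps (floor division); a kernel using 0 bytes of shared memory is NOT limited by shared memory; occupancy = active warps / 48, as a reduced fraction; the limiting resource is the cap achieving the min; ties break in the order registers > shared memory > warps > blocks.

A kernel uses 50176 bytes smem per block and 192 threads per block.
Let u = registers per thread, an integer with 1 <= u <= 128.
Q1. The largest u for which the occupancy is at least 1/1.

Answer: u = 64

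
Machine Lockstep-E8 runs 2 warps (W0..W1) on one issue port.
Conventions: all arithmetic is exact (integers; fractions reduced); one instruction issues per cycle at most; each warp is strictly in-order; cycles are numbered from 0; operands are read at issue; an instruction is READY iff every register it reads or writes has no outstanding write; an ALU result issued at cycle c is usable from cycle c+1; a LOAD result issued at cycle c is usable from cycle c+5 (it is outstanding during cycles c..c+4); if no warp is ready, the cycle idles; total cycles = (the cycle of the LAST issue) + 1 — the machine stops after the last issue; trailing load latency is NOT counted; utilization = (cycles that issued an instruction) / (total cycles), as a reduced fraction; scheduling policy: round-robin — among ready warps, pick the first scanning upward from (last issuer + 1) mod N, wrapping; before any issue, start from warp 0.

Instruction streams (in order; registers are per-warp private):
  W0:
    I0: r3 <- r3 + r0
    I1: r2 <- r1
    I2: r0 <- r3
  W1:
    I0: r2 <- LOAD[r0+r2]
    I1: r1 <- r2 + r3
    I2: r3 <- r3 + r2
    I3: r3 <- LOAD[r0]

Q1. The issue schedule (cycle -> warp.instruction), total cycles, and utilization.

cycle 0: W0.I0
cycle 1: W1.I0
cycle 2: W0.I1
cycle 3: W0.I2
cycle 4: idle
cycle 5: idle
cycle 6: W1.I1
cycle 7: W1.I2
cycle 8: W1.I3

Answer: 9 cycles, utilization 7/9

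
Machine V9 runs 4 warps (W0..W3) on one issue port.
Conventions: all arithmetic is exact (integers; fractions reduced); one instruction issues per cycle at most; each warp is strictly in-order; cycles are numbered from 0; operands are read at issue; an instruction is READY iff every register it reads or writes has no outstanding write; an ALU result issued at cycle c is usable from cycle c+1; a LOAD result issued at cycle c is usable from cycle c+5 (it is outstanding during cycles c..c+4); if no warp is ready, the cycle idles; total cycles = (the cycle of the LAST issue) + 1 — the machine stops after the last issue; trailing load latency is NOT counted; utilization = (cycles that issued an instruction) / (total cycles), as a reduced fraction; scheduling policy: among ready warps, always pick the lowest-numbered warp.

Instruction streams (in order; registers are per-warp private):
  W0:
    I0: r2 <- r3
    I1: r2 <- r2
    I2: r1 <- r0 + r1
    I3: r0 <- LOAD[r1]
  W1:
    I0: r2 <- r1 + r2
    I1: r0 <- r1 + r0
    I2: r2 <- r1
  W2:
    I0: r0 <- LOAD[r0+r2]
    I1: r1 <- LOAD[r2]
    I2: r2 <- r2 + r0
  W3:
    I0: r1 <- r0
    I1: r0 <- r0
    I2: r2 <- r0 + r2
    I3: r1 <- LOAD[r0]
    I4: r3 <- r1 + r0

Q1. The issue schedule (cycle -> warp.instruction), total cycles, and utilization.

cycle 0: W0.I0
cycle 1: W0.I1
cycle 2: W0.I2
cycle 3: W0.I3
cycle 4: W1.I0
cycle 5: W1.I1
cycle 6: W1.I2
cycle 7: W2.I0
cycle 8: W2.I1
cycle 9: W3.I0
cycle 10: W3.I1
cycle 11: W3.I2
cycle 12: W2.I2
cycle 13: W3.I3
cycle 14: idle
cycle 15: idle
cycle 16: idle
cycle 17: idle
cycle 18: W3.I4

Answer: 19 cycles, utilization 15/19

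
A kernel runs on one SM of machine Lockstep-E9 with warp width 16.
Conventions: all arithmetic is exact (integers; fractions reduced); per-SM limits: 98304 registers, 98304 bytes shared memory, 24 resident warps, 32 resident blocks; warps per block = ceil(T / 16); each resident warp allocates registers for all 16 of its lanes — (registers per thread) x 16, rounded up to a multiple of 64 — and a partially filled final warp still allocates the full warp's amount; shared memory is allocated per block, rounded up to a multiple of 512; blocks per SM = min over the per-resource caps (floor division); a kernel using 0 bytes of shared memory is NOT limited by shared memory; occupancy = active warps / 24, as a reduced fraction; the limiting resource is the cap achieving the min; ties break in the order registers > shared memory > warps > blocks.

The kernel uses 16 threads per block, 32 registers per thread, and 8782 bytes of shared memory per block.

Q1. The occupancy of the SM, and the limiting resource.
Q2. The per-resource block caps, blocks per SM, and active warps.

Answer: occupancy 5/12, limited by shared memory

registers: 192 blocks
shared memory: 10 blocks
warps: 24 blocks
blocks: 32 blocks

Answer: 10 blocks, 10 active warps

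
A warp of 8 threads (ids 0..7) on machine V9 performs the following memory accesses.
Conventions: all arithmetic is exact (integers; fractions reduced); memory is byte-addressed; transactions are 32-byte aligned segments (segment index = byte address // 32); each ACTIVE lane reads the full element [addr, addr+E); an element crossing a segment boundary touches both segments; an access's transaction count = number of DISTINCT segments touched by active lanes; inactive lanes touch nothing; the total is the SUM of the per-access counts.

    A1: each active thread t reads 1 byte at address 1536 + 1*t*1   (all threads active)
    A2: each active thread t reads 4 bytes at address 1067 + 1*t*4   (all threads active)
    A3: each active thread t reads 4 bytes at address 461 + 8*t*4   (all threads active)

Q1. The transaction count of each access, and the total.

A1: 1 transaction
A2: 2 transactions
A3: 8 transactions

Answer: 1,2,8; total 11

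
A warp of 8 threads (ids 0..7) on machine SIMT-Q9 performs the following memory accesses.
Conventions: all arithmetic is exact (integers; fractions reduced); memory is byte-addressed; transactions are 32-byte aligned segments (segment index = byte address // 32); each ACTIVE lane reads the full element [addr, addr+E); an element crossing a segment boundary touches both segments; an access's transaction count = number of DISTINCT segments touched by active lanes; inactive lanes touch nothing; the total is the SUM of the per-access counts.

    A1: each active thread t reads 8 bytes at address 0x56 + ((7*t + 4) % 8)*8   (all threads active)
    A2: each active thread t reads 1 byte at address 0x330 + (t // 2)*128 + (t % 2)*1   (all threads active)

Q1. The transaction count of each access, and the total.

A1: 3 transactions
A2: 4 transactions

Answer: 3,4; total 7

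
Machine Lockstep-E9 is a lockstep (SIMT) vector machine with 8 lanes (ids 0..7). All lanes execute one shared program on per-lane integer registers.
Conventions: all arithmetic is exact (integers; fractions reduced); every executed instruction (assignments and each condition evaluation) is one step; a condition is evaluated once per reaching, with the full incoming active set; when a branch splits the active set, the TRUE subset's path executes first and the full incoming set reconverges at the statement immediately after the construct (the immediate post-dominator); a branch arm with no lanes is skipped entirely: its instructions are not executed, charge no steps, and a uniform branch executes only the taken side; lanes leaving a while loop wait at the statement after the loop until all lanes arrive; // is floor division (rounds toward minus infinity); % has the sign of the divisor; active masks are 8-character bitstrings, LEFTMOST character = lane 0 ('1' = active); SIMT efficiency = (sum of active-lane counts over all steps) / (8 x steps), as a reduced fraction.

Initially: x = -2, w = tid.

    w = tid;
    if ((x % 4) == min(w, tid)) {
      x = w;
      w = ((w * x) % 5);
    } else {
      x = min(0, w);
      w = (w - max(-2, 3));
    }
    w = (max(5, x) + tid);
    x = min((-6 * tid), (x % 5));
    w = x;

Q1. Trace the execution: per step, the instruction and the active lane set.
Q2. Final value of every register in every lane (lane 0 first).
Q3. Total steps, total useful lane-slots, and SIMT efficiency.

step 0: w <- tid                     11111111
step 1: eval ((x % 4) == min(w, tid)) 11111111
step 2: x <- w                       00100000
step 3: w <- ((w * x) % 5)           00100000
step 4: x <- min(0, w)               11011111
step 5: w <- (w - max(-2, 3))        11011111
step 6: w <- (max(5, x) + tid)       11111111
step 7: x <- min((-6 * tid), (x % 5)) 11111111
step 8: w <- x                       11111111

Answer: 9 steps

x: 0,-6,-12,-18,-24,-30,-36,-42
w: 0,-6,-12,-18,-24,-30,-36,-42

steps = 9; useful = 56; efficiency = 56/72 = 7/9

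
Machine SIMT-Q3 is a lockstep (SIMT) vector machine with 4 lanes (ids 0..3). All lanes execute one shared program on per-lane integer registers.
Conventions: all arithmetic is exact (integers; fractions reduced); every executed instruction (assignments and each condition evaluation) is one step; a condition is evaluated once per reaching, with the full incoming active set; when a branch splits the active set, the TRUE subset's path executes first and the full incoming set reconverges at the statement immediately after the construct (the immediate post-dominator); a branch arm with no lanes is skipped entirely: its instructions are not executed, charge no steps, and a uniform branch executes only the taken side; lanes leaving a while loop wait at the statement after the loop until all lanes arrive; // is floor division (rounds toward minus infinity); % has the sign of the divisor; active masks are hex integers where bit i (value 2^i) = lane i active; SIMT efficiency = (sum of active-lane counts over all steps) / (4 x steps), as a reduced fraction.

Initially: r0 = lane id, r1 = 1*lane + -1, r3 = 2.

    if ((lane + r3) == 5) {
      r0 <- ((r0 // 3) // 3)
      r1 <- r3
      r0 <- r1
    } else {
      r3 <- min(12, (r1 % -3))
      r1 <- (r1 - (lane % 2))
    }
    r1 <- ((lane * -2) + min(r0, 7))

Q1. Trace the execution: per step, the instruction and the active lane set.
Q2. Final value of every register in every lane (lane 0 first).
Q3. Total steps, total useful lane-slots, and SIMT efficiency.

step 0: eval ((lane + r3) == 5)      0xf
step 1: r0 <- ((r0 // 3) // 3)       0x8
step 2: r1 <- r3                     0x8
step 3: r0 <- r1                     0x8
step 4: r3 <- min(12, (r1 % -3))     0x7
step 5: r1 <- (r1 - (lane % 2))      0x7
step 6: r1 <- ((lane * -2) + min(r0, 7)) 0xf

Answer: 7 steps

r0: 0,1,2,2
r1: 0,-1,-2,-4
r3: -1,0,-2,2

steps = 7; useful = 17; efficiency = 17/28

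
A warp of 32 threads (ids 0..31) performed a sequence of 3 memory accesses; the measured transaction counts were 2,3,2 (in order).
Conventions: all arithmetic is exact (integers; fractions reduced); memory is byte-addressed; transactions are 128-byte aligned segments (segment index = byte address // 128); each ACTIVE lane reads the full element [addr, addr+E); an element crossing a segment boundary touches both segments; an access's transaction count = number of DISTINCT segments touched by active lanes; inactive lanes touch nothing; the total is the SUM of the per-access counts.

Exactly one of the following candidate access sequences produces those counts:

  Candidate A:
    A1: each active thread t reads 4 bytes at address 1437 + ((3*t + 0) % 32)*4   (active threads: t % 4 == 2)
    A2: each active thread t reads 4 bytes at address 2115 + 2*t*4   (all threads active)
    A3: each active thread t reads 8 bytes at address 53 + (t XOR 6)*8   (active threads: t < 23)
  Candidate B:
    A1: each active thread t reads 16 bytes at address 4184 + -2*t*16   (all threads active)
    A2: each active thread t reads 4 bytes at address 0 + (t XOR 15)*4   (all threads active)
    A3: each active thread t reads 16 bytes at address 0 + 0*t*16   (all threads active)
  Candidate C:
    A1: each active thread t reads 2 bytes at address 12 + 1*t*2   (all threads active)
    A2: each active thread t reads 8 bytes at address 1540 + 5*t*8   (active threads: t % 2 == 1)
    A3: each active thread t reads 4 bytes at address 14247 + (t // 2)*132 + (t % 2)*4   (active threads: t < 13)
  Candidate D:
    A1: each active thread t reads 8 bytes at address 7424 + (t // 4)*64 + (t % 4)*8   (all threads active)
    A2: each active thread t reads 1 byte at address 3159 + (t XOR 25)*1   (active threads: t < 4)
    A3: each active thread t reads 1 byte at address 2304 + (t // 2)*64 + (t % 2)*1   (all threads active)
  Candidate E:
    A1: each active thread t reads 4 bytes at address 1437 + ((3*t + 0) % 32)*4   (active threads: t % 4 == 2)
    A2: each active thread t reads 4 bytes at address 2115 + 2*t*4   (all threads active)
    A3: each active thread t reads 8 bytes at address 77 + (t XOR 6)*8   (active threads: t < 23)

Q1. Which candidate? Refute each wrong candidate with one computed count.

B: A1 gives 9 transactions, not 2
C: A1 gives 1 transaction, not 2
D: A1 gives 4 transactions, not 2
E: A3 gives 3 transactions, not 2
A: all counts match (2,3,2)

Answer: A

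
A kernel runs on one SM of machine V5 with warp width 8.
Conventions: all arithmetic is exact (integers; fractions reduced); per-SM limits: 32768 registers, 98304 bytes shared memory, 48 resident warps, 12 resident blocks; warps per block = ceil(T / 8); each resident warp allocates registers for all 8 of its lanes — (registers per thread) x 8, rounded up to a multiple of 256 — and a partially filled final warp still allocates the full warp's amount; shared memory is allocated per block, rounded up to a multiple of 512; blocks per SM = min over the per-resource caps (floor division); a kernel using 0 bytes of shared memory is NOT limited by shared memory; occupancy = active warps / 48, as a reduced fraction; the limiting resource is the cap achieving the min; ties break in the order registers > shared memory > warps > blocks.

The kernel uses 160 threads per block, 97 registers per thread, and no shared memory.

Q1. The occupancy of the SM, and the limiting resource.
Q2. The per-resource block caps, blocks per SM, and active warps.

Answer: occupancy 5/12, limited by registers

registers: 1 block
shared memory: no limit (kernel uses none)
warps: 2 blocks
blocks: 12 blocks

Answer: 1 block, 20 active warps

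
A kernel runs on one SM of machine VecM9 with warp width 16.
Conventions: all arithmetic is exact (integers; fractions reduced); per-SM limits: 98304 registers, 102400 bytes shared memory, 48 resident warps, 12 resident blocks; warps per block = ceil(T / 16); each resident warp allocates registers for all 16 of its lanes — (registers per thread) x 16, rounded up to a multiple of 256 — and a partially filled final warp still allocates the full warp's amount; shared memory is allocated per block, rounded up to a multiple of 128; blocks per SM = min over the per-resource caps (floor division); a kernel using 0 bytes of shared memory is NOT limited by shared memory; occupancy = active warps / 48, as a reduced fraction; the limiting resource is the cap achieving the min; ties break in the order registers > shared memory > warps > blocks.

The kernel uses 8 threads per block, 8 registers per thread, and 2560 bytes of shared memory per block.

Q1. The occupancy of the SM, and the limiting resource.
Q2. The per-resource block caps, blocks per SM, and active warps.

Answer: occupancy 1/4, limited by blocks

registers: 384 blocks
shared memory: 40 blocks
warps: 48 blocks
blocks: 12 blocks

Answer: 12 blocks, 12 active warps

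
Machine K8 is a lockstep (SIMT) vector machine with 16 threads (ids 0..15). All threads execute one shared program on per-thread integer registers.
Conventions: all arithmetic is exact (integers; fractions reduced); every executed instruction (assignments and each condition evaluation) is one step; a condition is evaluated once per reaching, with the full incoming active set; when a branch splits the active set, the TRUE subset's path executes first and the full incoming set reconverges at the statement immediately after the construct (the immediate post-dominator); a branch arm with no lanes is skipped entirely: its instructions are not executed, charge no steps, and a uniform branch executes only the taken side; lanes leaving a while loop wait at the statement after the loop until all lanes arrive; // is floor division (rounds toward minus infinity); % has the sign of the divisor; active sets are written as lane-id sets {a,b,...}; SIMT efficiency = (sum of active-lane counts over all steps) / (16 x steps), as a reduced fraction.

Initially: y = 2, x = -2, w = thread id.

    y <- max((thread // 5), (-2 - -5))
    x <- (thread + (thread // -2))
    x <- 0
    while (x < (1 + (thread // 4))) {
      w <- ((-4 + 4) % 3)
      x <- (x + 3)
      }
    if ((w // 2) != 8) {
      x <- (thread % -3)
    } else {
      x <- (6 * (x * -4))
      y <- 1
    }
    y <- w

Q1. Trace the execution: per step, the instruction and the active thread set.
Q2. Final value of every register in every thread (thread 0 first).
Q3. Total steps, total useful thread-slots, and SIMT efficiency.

step 0: y <- max((thread // 5), (-2 - -5)) {0,1,2,3,4,5,6,7,8,9,10,11,12,13,14,15}
step 1: x <- (thread + (thread // -2)) {0,1,2,3,4,5,6,7,8,9,10,11,12,13,14,15}
step 2: x <- 0                       {0,1,2,3,4,5,6,7,8,9,10,11,12,13,14,15}
step 3: eval (x < (1 + (thread // 4))) {0,1,2,3,4,5,6,7,8,9,10,11,12,13,14,15}
step 4: w <- ((-4 + 4) % 3)          {0,1,2,3,4,5,6,7,8,9,10,11,12,13,14,15}
step 5: x <- (x + 3)                 {0,1,2,3,4,5,6,7,8,9,10,11,12,13,14,15}
step 6: eval (x < (1 + (thread // 4))) {0,1,2,3,4,5,6,7,8,9,10,11,12,13,14,15}
step 7: w <- ((-4 + 4) % 3)          {12,13,14,15}
step 8: x <- (x + 3)                 {12,13,14,15}
step 9: eval (x < (1 + (thread // 4))) {12,13,14,15}
step 10: eval ((w // 2) != 8)         {0,1,2,3,4,5,6,7,8,9,10,11,12,13,14,15}
step 11: x <- (thread % -3)           {0,1,2,3,4,5,6,7,8,9,10,11,12,13,14,15}
step 12: y <- w                       {0,1,2,3,4,5,6,7,8,9,10,11,12,13,14,15}

Answer: 13 steps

y: 0,0,0,0,0,0,0,0,0,0,0,0,0,0,0,0
x: 0,-2,-1,0,-2,-1,0,-2,-1,0,-2,-1,0,-2,-1,0
w: 0,0,0,0,0,0,0,0,0,0,0,0,0,0,0,0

steps = 13; useful = 172; efficiency = 172/208 = 43/52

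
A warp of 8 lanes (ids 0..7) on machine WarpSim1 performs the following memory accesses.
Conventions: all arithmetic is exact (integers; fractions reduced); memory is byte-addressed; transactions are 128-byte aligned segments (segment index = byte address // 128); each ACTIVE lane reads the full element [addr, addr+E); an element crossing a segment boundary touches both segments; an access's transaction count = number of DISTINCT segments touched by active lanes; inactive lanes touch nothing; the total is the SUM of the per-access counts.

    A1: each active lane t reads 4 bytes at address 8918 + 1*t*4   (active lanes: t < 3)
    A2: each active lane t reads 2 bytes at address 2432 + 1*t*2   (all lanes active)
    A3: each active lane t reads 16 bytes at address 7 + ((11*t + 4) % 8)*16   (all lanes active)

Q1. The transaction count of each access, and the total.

A1: 1 transaction
A2: 1 transaction
A3: 2 transactions

Answer: 1,1,2; total 4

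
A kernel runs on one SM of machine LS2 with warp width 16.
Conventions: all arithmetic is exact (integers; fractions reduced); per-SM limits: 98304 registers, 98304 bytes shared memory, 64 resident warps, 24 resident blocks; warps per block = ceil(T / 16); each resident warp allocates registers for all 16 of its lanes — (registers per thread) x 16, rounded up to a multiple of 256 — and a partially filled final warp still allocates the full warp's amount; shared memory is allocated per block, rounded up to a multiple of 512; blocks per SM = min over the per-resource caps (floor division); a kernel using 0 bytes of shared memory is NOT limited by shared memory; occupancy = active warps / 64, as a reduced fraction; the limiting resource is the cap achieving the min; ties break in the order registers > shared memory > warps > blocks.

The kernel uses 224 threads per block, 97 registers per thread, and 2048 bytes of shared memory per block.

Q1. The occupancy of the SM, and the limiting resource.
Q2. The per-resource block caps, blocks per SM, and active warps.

Answer: occupancy 21/32, limited by registers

registers: 3 blocks
shared memory: 48 blocks
warps: 4 blocks
blocks: 24 blocks

Answer: 3 blocks, 42 active warps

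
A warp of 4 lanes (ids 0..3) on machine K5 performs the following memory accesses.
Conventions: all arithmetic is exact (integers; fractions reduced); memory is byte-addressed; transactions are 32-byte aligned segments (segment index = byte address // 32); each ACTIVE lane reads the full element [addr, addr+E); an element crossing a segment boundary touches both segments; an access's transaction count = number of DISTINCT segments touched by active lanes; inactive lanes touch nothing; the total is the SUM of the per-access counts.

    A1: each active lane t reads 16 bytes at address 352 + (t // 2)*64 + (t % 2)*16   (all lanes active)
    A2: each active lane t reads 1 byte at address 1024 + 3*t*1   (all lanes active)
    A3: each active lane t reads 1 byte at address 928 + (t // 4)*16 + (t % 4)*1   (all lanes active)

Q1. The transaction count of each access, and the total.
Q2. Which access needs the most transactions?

A1: 2 transactions
A2: 1 transaction
A3: 1 transaction

Answer: 2,1,1; total 4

Answer: A1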